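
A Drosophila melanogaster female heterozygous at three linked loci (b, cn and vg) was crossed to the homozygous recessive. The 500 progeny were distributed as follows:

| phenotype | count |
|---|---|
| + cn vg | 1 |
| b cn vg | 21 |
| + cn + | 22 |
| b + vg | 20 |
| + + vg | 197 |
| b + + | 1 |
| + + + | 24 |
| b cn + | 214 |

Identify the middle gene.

The two most frequent reciprocal classes, b cn + and + + vg, are the parental types, so the F1 was b cn + / + + vg.
The two rarest classes, b + + and + cn vg, are the double crossovers. Comparing them with the parentals, only the cn allele has switched, so cn is the middle locus and the order is vg – cn – b.

cn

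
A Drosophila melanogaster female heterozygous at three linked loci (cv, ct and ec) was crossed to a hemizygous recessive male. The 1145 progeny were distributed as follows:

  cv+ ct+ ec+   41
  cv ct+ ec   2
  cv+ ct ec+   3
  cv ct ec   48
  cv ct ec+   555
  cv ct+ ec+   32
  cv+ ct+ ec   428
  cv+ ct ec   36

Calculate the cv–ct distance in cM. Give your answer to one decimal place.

The two most frequent reciprocal classes, cv+ ct+ ec and cv ct ec+, are the parental types, so the F1 was cv+ ct+ ec / cv ct ec+.
The two rarest classes, cv ct+ ec and cv+ ct ec+, are the double crossovers. Comparing them with the parentals, only the cv allele has switched, so cv is the middle locus and the order is ct – cv – ec.
Crossovers in the ct–cv interval produce the single-crossover classes cv+ ct ec and cv ct+ ec+ (36 + 32 = 68) plus the double crossovers (5).
RF(ct–cv) = (68 + 5) / 1145 = 73/1145 = 0.0638 → 6.4 cM.

6.4 cM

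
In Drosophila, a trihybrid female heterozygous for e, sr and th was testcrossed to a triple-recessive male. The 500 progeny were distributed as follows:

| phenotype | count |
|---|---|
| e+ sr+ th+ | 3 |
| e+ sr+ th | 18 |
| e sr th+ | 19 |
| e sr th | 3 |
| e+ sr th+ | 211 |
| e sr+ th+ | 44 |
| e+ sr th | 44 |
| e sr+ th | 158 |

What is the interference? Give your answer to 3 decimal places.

The two most frequent reciprocal classes, e sr+ th and e+ sr th+, are the parental types, so the F1 was e sr+ th / e+ sr th+.
The two rarest classes, e sr th and e+ sr+ th+, are the double crossovers. Comparing them with the parentals, only the sr allele has switched, so sr is the middle locus and the order is th – sr – e.
th–sr: (88 + 6)/500 = 0.1880; sr–e: (37 + 6)/500 = 0.0860.
Expected DCO frequency = 0.1880 × 0.0860 ≈ 0.01617; observed = 6/500 ≈ 0.01200.
Coefficient of coincidence = 0.01200/0.01617 ≈ 0.742; interference = 1 − 0.742 = 0.258.

0.258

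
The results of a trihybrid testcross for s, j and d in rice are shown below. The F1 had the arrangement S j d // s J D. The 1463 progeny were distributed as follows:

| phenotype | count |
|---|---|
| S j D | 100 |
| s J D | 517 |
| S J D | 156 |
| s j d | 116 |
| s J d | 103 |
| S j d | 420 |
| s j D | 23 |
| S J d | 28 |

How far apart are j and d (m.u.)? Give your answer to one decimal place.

17.4 m.u.

The two rarest classes, S J d and s j D, are the double crossovers. Comparing them with the parentals, only the j allele has switched, so j is the middle locus and the order is s – j – d.
Crossovers in the j–d interval produce the single-crossover classes S j D and s J d (100 + 103 = 203) plus the double crossovers (51).
RF(j–d) = (203 + 51) / 1463 = 254/1463 = 0.1736 → 17.4 m.u.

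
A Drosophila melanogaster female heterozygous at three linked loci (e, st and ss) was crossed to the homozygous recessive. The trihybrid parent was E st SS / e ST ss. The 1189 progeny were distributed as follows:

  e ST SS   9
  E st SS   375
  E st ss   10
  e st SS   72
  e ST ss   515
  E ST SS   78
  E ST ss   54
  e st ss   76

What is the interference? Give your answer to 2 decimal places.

The two rarest classes, E st ss and e ST SS, are the double crossovers. Comparing them with the parentals, only the ss allele has switched, so ss is the middle locus and the order is st – ss – e.
st–ss: (154 + 19)/1189 = 0.1455; ss–e: (126 + 19)/1189 = 0.1220.
Expected DCO frequency = 0.1455 × 0.1220 ≈ 0.01775; observed = 19/1189 ≈ 0.01598.
Coefficient of coincidence = 0.01598/0.01775 ≈ 0.90; interference = 1 − 0.90 = 0.10.

0.10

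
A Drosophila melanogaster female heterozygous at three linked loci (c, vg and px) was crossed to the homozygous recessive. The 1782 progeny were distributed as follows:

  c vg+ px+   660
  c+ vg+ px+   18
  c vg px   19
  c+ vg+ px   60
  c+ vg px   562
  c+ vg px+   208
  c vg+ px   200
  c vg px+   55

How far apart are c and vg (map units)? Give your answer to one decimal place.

The two most frequent reciprocal classes, c vg+ px+ and c+ vg px, are the parental types, so the F1 was c vg+ px+ / c+ vg px.
The two rarest classes, c+ vg+ px+ and c vg px, are the double crossovers. Comparing them with the parentals, only the c allele has switched, so c is the middle locus and the order is px – c – vg.
Crossovers in the c–vg interval produce the single-crossover classes c vg px+ and c+ vg+ px (55 + 60 = 115) plus the double crossovers (37).
RF(c–vg) = (115 + 37) / 1782 = 152/1782 = 0.0853 → 8.5 map units.

8.5 map units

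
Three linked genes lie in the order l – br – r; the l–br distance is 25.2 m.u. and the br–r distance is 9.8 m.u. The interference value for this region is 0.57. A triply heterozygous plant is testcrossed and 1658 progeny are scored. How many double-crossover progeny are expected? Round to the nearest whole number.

18

Map distances give recombination frequencies of 0.252 and 0.098 for the two intervals.
With interference 0.57 (so coincidence = 0.43), expected double-crossover frequency = 0.252 × 0.098 × 0.43 = 0.01062.
Expected number = 0.01062 × 1658 = 17.61 ≈ 18.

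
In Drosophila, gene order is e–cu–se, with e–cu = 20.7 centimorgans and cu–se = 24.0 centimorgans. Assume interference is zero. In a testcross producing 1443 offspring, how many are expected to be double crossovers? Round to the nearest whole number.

72

Map distances give recombination frequencies of 0.207 and 0.240 for the two intervals.
With no interference, expected double-crossover frequency = 0.207 × 0.240 = 0.04968.
Expected number = 0.04968 × 1443 = 71.69 ≈ 72.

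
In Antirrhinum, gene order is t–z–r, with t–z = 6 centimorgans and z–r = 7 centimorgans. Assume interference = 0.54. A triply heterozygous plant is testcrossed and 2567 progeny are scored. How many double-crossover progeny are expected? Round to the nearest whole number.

5

Map distances give recombination frequencies of 0.060 and 0.070 for the two intervals.
With interference 0.54 (so coincidence = 0.46), expected double-crossover frequency = 0.060 × 0.070 × 0.46 = 0.00193.
Expected number = 0.00193 × 2567 = 4.96 ≈ 5.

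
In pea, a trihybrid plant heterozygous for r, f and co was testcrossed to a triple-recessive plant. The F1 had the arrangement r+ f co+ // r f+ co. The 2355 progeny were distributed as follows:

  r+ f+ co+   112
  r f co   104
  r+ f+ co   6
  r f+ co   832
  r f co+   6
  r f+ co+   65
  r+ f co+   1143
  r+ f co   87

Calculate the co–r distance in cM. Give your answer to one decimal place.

The two rarest classes, r f co+ and r+ f+ co, are the double crossovers. Comparing them with the parentals, only the r allele has switched, so r is the middle locus and the order is co – r – f.
Crossovers in the co–r interval produce the single-crossover classes r+ f co and r f+ co+ (87 + 65 = 152) plus the double crossovers (12).
RF(co–r) = (152 + 12) / 2355 = 164/2355 = 0.0696 → 7.0 cM.

7.0 cM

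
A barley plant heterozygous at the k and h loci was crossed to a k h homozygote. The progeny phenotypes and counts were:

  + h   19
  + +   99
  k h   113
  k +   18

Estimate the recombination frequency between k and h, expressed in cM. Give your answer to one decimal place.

The two most frequent classes, + + (99) and k h (113), are the parental types, so the F1 was + + / k h.
The recombinant classes are + h and k +: 19 + 18 = 37.
Recombination frequency = 37/249 = 0.1486 ≈ 14.9%, i.e. 14.9 cM.

14.9 cM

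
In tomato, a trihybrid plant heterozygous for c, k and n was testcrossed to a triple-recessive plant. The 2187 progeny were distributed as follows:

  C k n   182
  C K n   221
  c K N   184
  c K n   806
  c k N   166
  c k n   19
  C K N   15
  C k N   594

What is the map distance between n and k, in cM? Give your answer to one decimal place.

The two most frequent reciprocal classes, c K n and C k N, are the parental types, so the F1 was c K n / C k N.
The two rarest classes, c k n and C K N, are the double crossovers. Comparing them with the parentals, only the k allele has switched, so k is the middle locus and the order is n – k – c.
Crossovers in the n–k interval produce the single-crossover classes c K N and C k n (184 + 182 = 366) plus the double crossovers (34).
RF(n–k) = (366 + 34) / 2187 = 400/2187 = 0.1829 → 18.3 cM.

18.3 cM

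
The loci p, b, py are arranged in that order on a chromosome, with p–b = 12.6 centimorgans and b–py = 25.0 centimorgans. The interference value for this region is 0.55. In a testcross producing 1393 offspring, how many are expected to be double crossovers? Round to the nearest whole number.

Map distances give recombination frequencies of 0.126 and 0.250 for the two intervals.
With interference 0.55 (so coincidence = 0.45), expected double-crossover frequency = 0.126 × 0.250 × 0.45 = 0.01417.
Expected number = 0.01417 × 1393 = 19.75 ≈ 20.

20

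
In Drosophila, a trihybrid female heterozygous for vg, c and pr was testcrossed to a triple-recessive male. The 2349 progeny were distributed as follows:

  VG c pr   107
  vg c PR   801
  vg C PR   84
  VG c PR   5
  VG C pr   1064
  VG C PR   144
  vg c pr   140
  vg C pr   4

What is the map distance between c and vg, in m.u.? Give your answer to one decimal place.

8.5 m.u.

The two most frequent reciprocal classes, VG C pr and vg c PR, are the parental types, so the F1 was VG C pr / vg c PR.
The two rarest classes, vg C pr and VG c PR, are the double crossovers. Comparing them with the parentals, only the vg allele has switched, so vg is the middle locus and the order is pr – vg – c.
Crossovers in the vg–c interval produce the single-crossover classes VG c pr and vg C PR (107 + 84 = 191) plus the double crossovers (9).
RF(vg–c) = (191 + 9) / 2349 = 200/2349 = 0.0851 → 8.5 m.u.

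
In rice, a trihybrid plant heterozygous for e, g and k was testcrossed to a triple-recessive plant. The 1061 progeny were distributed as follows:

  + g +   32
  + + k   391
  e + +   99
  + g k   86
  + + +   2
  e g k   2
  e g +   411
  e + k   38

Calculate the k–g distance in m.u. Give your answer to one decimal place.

The two most frequent reciprocal classes, e g + and + + k, are the parental types, so the F1 was e g + / + + k.
The two rarest classes, e g k and + + +, are the double crossovers. Comparing them with the parentals, only the k allele has switched, so k is the middle locus and the order is e – k – g.
Crossovers in the k–g interval produce the single-crossover classes e + + and + g k (99 + 86 = 185) plus the double crossovers (4).
RF(k–g) = (185 + 4) / 1061 = 189/1061 = 0.1781 → 17.8 m.u.

17.8 m.u.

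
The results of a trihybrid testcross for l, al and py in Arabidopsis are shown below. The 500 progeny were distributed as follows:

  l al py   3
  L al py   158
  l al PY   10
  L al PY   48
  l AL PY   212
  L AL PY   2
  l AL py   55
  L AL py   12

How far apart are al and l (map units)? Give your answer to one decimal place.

The two most frequent reciprocal classes, L al py and l AL PY, are the parental types, so the F1 was L al py / l AL PY.
The two rarest classes, l al py and L AL PY, are the double crossovers. Comparing them with the parentals, only the l allele has switched, so l is the middle locus and the order is al – l – py.
Crossovers in the al–l interval produce the single-crossover classes L AL py and l al PY (12 + 10 = 22) plus the double crossovers (5).
RF(al–l) = (22 + 5) / 500 = 27/500 = 0.0540 → 5.4 map units.

5.4 map units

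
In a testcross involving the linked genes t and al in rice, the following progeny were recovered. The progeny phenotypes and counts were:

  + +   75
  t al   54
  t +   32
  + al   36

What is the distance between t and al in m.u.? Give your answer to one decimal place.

The two most frequent classes, + + (75) and t al (54), are the parental types, so the F1 was + + / t al.
The recombinant classes are + al and t +: 36 + 32 = 68.
Recombination frequency = 68/197 = 0.3452 ≈ 34.5%, i.e. 34.5 m.u.

34.5 m.u.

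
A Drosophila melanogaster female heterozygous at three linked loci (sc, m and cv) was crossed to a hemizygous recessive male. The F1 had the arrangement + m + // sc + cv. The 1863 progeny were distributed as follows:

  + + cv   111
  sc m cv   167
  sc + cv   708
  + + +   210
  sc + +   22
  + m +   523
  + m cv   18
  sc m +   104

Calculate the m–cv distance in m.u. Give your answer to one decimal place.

The two rarest classes, + m cv and sc + +, are the double crossovers. Comparing them with the parentals, only the cv allele has switched, so cv is the middle locus and the order is sc – cv – m.
Crossovers in the cv–m interval produce the single-crossover classes + + + and sc m cv (210 + 167 = 377) plus the double crossovers (40).
RF(cv–m) = (377 + 40) / 1863 = 417/1863 = 0.2238 → 22.4 m.u.

22.4 m.u.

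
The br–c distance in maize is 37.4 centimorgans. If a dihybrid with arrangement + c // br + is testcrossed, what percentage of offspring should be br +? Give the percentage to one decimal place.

A map distance of 37.4 centimorgans corresponds to a recombination frequency of 0.374.
The F1 is + c / br +, so br + is a parental gamete class with expected frequency (1 − r)/2 = 0.626/2 = 0.3130.
That is 0.3130 = 31.3% of the progeny.

31.3%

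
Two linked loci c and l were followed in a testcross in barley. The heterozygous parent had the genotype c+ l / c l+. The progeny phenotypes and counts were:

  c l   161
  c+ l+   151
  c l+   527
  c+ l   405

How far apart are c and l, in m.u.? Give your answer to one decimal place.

The recombinant classes are c+ l+ and c l: 151 + 161 = 312.
Recombination frequency = 312/1244 = 0.2508 ≈ 25.1%, i.e. 25.1 m.u.

25.1 m.u.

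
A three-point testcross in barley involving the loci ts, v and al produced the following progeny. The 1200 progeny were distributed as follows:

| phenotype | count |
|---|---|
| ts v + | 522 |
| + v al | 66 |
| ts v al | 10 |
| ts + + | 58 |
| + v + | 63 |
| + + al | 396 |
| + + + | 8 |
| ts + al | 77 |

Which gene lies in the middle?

al

The two most frequent reciprocal classes, + + al and ts v +, are the parental types, so the F1 was + + al / ts v +.
The two rarest classes, + + + and ts v al, are the double crossovers. Comparing them with the parentals, only the al allele has switched, so al is the middle locus and the order is v – al – ts.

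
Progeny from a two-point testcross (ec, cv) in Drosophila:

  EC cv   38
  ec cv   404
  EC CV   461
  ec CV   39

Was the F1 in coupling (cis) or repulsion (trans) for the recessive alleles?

The two most frequent classes are EC CV (461) and ec cv (404); these are the parental (non-recombinant) types.
So the F1 carried EC CV on one chromosome and ec cv on the other — the recessive alleles are on the same chromosome (cis / coupling).

cis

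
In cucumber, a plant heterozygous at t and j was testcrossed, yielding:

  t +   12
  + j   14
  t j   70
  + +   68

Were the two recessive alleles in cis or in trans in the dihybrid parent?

The two most frequent classes are + + (68) and t j (70); these are the parental (non-recombinant) types.
So the F1 carried + + on one chromosome and t j on the other — the recessive alleles are on the same chromosome (cis / coupling).

cis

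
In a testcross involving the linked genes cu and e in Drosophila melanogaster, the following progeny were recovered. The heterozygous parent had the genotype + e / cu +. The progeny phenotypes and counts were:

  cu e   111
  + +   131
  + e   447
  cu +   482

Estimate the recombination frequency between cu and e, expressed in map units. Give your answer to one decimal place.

20.7 map units

The recombinant classes are + + and cu e: 131 + 111 = 242.
Recombination frequency = 242/1171 = 0.2067 ≈ 20.7%, i.e. 20.7 map units.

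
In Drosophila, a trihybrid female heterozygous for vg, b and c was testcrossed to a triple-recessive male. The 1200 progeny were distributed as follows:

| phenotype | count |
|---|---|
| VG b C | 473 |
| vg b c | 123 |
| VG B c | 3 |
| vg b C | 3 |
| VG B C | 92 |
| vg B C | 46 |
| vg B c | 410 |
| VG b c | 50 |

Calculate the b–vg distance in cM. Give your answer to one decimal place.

18.4 cM

The two most frequent reciprocal classes, VG b C and vg B c, are the parental types, so the F1 was VG b C / vg B c.
The two rarest classes, vg b C and VG B c, are the double crossovers. Comparing them with the parentals, only the vg allele has switched, so vg is the middle locus and the order is c – vg – b.
Crossovers in the vg–b interval produce the single-crossover classes VG B C and vg b c (92 + 123 = 215) plus the double crossovers (6).
RF(vg–b) = (215 + 6) / 1200 = 221/1200 = 0.1842 → 18.4 cM.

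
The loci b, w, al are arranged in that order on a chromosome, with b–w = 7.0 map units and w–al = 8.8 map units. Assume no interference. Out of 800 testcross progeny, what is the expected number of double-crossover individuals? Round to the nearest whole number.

5

Map distances give recombination frequencies of 0.070 and 0.088 for the two intervals.
With no interference, expected double-crossover frequency = 0.070 × 0.088 = 0.00616.
Expected number = 0.00616 × 800 = 4.93 ≈ 5.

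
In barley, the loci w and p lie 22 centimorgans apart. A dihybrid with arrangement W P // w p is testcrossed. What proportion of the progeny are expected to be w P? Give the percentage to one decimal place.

11.0%

A map distance of 22 centimorgans corresponds to a recombination frequency of 0.220.
The F1 is W P / w p, so w P is a recombinant gamete class with expected frequency r/2 = 0.220/2 = 0.1100.
That is 0.1100 = 11.0% of the progeny.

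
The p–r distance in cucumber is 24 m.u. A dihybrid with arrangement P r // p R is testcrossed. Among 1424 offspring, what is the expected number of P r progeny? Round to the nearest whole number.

A map distance of 24 m.u. corresponds to a recombination frequency of 0.240.
The F1 is P r / p R, so P r is a parental gamete class with expected frequency (1 − r)/2 = 0.760/2 = 0.3800.
Expected number = 0.3800 × 1424 = 541.12 ≈ 541.

541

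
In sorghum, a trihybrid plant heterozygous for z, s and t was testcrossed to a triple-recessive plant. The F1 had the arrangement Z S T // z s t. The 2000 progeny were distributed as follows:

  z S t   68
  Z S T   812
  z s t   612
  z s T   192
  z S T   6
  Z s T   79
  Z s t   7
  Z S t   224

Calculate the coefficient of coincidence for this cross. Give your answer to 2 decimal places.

0.38

The two rarest classes, z S T and Z s t, are the double crossovers. Comparing them with the parentals, only the z allele has switched, so z is the middle locus and the order is s – z – t.
s–z: (147 + 13)/2000 = 0.0800; z–t: (416 + 13)/2000 = 0.2145.
Expected DCO frequency = 0.0800 × 0.2145 ≈ 0.01716; observed = 13/2000 ≈ 0.00650.
Coefficient of coincidence = 0.00650/0.01716 ≈ 0.38.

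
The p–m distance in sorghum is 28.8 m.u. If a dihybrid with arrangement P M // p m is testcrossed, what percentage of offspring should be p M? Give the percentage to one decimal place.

A map distance of 28.8 m.u. corresponds to a recombination frequency of 0.288.
The F1 is P M / p m, so p M is a recombinant gamete class with expected frequency r/2 = 0.288/2 = 0.1440.
That is 0.1440 = 14.4% of the progeny.

14.4%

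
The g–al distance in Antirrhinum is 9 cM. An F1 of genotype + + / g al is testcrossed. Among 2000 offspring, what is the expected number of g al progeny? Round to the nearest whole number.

910

A map distance of 9 cM corresponds to a recombination frequency of 0.090.
The F1 is + + / g al, so g al is a parental gamete class with expected frequency (1 − r)/2 = 0.910/2 = 0.4550.
Expected number = 0.4550 × 2000 = 910.00 ≈ 910.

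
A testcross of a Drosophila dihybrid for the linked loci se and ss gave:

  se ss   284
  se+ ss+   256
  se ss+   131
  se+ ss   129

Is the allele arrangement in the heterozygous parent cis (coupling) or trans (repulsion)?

The two most frequent classes are se+ ss+ (256) and se ss (284); these are the parental (non-recombinant) types.
So the F1 carried se+ ss+ on one chromosome and se ss on the other — the recessive alleles are on the same chromosome (cis / coupling).

cis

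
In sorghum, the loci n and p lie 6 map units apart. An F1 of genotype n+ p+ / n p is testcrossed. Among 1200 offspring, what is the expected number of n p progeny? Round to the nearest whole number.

564

A map distance of 6 map units corresponds to a recombination frequency of 0.060.
The F1 is n+ p+ / n p, so n p is a parental gamete class with expected frequency (1 − r)/2 = 0.940/2 = 0.4700.
Expected number = 0.4700 × 1200 = 564.00 ≈ 564.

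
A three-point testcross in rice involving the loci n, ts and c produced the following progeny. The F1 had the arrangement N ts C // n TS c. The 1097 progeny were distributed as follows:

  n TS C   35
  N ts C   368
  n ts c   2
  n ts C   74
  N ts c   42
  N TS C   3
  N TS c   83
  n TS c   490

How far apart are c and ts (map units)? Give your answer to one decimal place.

The two rarest classes, N TS C and n ts c, are the double crossovers. Comparing them with the parentals, only the ts allele has switched, so ts is the middle locus and the order is n – ts – c.
Crossovers in the ts–c interval produce the single-crossover classes N ts c and n TS C (42 + 35 = 77) plus the double crossovers (5).
RF(ts–c) = (77 + 5) / 1097 = 82/1097 = 0.0747 → 7.5 map units.

7.5 map units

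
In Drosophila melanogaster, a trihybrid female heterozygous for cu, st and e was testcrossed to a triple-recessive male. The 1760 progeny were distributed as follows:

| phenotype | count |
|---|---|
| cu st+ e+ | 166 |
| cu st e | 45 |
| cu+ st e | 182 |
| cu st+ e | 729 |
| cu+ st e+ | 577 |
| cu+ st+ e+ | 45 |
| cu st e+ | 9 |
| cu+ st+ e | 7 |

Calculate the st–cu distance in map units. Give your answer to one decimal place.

The two most frequent reciprocal classes, cu st+ e and cu+ st e+, are the parental types, so the F1 was cu st+ e / cu+ st e+.
The two rarest classes, cu+ st+ e and cu st e+, are the double crossovers. Comparing them with the parentals, only the cu allele has switched, so cu is the middle locus and the order is st – cu – e.
Crossovers in the st–cu interval produce the single-crossover classes cu st e and cu+ st+ e+ (45 + 45 = 90) plus the double crossovers (16).
RF(st–cu) = (90 + 16) / 1760 = 106/1760 = 0.0602 → 6.0 map units.

6.0 map units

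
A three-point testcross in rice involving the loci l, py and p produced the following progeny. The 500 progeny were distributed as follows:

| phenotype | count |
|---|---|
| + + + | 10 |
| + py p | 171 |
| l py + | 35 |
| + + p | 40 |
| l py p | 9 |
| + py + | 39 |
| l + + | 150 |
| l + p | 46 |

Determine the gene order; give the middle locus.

The two most frequent reciprocal classes, l + + and + py p, are the parental types, so the F1 was l + + / + py p.
The two rarest classes, + + + and l py p, are the double crossovers. Comparing them with the parentals, only the l allele has switched, so l is the middle locus and the order is py – l – p.

l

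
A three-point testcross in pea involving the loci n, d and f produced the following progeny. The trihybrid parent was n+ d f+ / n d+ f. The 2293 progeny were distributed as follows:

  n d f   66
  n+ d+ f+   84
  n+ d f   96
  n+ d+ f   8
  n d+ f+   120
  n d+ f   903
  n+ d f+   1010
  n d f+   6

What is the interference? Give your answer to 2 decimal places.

0.15

The two rarest classes, n d f+ and n+ d+ f, are the double crossovers. Comparing them with the parentals, only the n allele has switched, so n is the middle locus and the order is f – n – d.
f–n: (216 + 14)/2293 = 0.1003; n–d: (150 + 14)/2293 = 0.0715.
Expected DCO frequency = 0.1003 × 0.0715 ≈ 0.00717; observed = 14/2293 ≈ 0.00611.
Coefficient of coincidence = 0.00611/0.00717 ≈ 0.85; interference = 1 − 0.85 = 0.15.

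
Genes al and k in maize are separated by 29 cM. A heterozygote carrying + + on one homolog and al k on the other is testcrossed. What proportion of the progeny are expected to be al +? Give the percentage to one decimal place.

14.5%

A map distance of 29 cM corresponds to a recombination frequency of 0.290.
The F1 is + + / al k, so al + is a recombinant gamete class with expected frequency r/2 = 0.290/2 = 0.1450.
That is 0.1450 = 14.5% of the progeny.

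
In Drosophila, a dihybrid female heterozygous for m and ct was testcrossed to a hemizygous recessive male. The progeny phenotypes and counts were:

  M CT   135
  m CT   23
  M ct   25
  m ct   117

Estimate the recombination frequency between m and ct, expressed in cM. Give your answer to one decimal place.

The two most frequent classes, M CT (135) and m ct (117), are the parental types, so the F1 was M CT / m ct.
The recombinant classes are M ct and m CT: 25 + 23 = 48.
Recombination frequency = 48/300 = 0.1600 ≈ 16.0%, i.e. 16.0 cM.

16.0 cM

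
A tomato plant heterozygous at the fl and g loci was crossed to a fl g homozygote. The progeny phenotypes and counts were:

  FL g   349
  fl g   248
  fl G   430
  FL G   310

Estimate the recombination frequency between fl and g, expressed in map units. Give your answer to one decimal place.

The two most frequent classes, FL g (349) and fl G (430), are the parental types, so the F1 was FL g / fl G.
The recombinant classes are FL G and fl g: 310 + 248 = 558.
Recombination frequency = 558/1337 = 0.4174 ≈ 41.7%, i.e. 41.7 map units.

41.7 map units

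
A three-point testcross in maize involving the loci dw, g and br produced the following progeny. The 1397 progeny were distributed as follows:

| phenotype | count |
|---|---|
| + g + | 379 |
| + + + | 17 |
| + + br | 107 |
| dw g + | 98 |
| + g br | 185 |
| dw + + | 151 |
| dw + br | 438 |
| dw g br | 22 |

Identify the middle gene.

The two most frequent reciprocal classes, + g + and dw + br, are the parental types, so the F1 was + g + / dw + br.
The two rarest classes, + + + and dw g br, are the double crossovers. Comparing them with the parentals, only the g allele has switched, so g is the middle locus and the order is dw – g – br.

g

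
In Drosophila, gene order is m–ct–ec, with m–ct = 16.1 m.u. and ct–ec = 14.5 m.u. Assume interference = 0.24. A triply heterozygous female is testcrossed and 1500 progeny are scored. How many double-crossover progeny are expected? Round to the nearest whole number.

27

Map distances give recombination frequencies of 0.161 and 0.145 for the two intervals.
With interference 0.24 (so coincidence = 0.76), expected double-crossover frequency = 0.161 × 0.145 × 0.76 = 0.01774.
Expected number = 0.01774 × 1500 = 26.61 ≈ 27.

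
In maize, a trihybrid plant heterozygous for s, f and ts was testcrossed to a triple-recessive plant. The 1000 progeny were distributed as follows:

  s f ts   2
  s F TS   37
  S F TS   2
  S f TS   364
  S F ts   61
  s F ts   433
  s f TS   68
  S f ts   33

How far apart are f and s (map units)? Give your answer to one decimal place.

The two most frequent reciprocal classes, s F ts and S f TS, are the parental types, so the F1 was s F ts / S f TS.
The two rarest classes, s f ts and S F TS, are the double crossovers. Comparing them with the parentals, only the f allele has switched, so f is the middle locus and the order is s – f – ts.
Crossovers in the s–f interval produce the single-crossover classes S F ts and s f TS (61 + 68 = 129) plus the double crossovers (4).
RF(s–f) = (129 + 4) / 1000 = 133/1000 = 0.1330 → 13.3 map units.

13.3 map units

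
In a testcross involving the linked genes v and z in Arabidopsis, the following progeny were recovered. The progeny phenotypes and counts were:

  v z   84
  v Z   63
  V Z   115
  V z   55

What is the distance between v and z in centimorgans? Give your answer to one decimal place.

The two most frequent classes, V Z (115) and v z (84), are the parental types, so the F1 was V Z / v z.
The recombinant classes are V z and v Z: 55 + 63 = 118.
Recombination frequency = 118/317 = 0.3722 ≈ 37.2%, i.e. 37.2 centimorgans.

37.2 centimorgans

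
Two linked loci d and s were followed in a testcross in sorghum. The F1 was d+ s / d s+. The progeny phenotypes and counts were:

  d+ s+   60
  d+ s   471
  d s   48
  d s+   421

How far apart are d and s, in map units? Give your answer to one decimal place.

The recombinant classes are d+ s+ and d s: 60 + 48 = 108.
Recombination frequency = 108/1000 = 0.1080 ≈ 10.8%, i.e. 10.8 map units.

10.8 map units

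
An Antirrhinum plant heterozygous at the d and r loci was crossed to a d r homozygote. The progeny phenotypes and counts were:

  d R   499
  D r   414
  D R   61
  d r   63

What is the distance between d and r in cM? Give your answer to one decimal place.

The two most frequent classes, D r (414) and d R (499), are the parental types, so the F1 was D r / d R.
The recombinant classes are D R and d r: 61 + 63 = 124.
Recombination frequency = 124/1037 = 0.1196 ≈ 12.0%, i.e. 12.0 cM.

12.0 cM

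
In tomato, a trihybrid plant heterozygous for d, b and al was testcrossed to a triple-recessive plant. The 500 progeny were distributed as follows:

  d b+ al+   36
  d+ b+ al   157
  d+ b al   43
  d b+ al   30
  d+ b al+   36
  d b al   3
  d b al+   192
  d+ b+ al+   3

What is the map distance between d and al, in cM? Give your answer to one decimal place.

The two most frequent reciprocal classes, d b al+ and d+ b+ al, are the parental types, so the F1 was d b al+ / d+ b+ al.
The two rarest classes, d b al and d+ b+ al+, are the double crossovers. Comparing them with the parentals, only the al allele has switched, so al is the middle locus and the order is d – al – b.
Crossovers in the d–al interval produce the single-crossover classes d+ b al+ and d b+ al (36 + 30 = 66) plus the double crossovers (6).
RF(d–al) = (66 + 6) / 500 = 72/500 = 0.1440 → 14.4 cM.

14.4 cM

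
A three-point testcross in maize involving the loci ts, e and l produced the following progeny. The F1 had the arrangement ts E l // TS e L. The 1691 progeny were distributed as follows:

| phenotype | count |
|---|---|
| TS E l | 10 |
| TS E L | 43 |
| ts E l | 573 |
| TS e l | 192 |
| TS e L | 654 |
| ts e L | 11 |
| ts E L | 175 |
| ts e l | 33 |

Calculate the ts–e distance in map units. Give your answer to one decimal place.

5.7 map units

The two rarest classes, TS E l and ts e L, are the double crossovers. Comparing them with the parentals, only the ts allele has switched, so ts is the middle locus and the order is e – ts – l.
Crossovers in the e–ts interval produce the single-crossover classes ts e l and TS E L (33 + 43 = 76) plus the double crossovers (21).
RF(e–ts) = (76 + 21) / 1691 = 97/1691 = 0.0574 → 5.7 map units.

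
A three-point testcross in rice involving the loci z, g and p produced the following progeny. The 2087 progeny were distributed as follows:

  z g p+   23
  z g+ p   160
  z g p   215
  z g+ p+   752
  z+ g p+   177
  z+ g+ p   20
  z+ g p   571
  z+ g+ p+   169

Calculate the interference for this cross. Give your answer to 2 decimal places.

0.45

The two most frequent reciprocal classes, z g+ p+ and z+ g p, are the parental types, so the F1 was z g+ p+ / z+ g p.
The two rarest classes, z g p+ and z+ g+ p, are the double crossovers. Comparing them with the parentals, only the g allele has switched, so g is the middle locus and the order is p – g – z.
p–g: (337 + 43)/2087 = 0.1821; g–z: (384 + 43)/2087 = 0.2046.
Expected DCO frequency = 0.1821 × 0.2046 ≈ 0.03726; observed = 43/2087 ≈ 0.02060.
Coefficient of coincidence = 0.02060/0.03726 ≈ 0.55; interference = 1 − 0.55 = 0.45.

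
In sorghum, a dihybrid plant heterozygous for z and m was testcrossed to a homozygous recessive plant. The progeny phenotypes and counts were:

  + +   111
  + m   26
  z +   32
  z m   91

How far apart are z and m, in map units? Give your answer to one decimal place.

22.3 map units

The two most frequent classes, + + (111) and z m (91), are the parental types, so the F1 was + + / z m.
The recombinant classes are + m and z +: 26 + 32 = 58.
Recombination frequency = 58/260 = 0.2231 ≈ 22.3%, i.e. 22.3 map units.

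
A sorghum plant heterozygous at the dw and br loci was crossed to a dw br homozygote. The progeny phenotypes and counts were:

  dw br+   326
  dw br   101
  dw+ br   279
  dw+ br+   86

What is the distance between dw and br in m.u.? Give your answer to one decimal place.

23.6 m.u.

The two most frequent classes, dw+ br (279) and dw br+ (326), are the parental types, so the F1 was dw+ br / dw br+.
The recombinant classes are dw+ br+ and dw br: 86 + 101 = 187.
Recombination frequency = 187/792 = 0.2361 ≈ 23.6%, i.e. 23.6 m.u.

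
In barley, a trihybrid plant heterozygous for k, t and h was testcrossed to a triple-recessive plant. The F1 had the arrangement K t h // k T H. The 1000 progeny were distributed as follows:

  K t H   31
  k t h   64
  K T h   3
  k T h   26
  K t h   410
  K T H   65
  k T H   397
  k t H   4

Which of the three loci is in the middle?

t

The two rarest classes, K T h and k t H, are the double crossovers. Comparing them with the parentals, only the t allele has switched, so t is the middle locus and the order is k – t – h.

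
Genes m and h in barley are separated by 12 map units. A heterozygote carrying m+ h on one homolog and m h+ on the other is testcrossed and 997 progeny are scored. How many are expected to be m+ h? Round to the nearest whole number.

A map distance of 12 map units corresponds to a recombination frequency of 0.120.
The F1 is m+ h / m h+, so m+ h is a parental gamete class with expected frequency (1 − r)/2 = 0.880/2 = 0.4400.
Expected number = 0.4400 × 997 = 438.68 ≈ 439.

439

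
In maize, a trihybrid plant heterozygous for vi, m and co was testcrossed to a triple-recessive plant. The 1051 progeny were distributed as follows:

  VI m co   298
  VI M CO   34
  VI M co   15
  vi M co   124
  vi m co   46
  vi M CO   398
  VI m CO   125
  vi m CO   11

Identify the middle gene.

The two most frequent reciprocal classes, VI m co and vi M CO, are the parental types, so the F1 was VI m co / vi M CO.
The two rarest classes, VI M co and vi m CO, are the double crossovers. Comparing them with the parentals, only the m allele has switched, so m is the middle locus and the order is co – m – vi.

m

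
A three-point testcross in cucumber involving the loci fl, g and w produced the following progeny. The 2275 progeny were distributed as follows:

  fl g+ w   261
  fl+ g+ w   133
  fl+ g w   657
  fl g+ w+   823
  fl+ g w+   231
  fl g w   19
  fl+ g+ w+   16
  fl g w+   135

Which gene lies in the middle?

The two most frequent reciprocal classes, fl g+ w+ and fl+ g w, are the parental types, so the F1 was fl g+ w+ / fl+ g w.
The two rarest classes, fl+ g+ w+ and fl g w, are the double crossovers. Comparing them with the parentals, only the fl allele has switched, so fl is the middle locus and the order is g – fl – w.

fl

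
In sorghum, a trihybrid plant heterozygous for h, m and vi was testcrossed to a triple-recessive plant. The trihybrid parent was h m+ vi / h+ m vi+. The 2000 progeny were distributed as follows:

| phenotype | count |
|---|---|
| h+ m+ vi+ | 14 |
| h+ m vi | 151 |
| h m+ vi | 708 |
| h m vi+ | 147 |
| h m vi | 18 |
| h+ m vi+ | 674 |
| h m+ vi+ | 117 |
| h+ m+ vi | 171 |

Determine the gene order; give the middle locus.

The two rarest classes, h m vi and h+ m+ vi+, are the double crossovers. Comparing them with the parentals, only the m allele has switched, so m is the middle locus and the order is vi – m – h.

m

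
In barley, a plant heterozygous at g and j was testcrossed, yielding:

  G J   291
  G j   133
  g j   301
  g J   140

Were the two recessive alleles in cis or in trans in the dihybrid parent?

The two most frequent classes are G J (291) and g j (301); these are the parental (non-recombinant) types.
So the F1 carried G J on one chromosome and g j on the other — the recessive alleles are on the same chromosome (cis / coupling).

cis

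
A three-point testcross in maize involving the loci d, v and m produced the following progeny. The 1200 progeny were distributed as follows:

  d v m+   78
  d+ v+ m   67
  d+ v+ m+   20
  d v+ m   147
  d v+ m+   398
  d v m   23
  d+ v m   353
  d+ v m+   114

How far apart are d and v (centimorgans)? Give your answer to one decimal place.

15.7 centimorgans

The two most frequent reciprocal classes, d v+ m+ and d+ v m, are the parental types, so the F1 was d v+ m+ / d+ v m.
The two rarest classes, d+ v+ m+ and d v m, are the double crossovers. Comparing them with the parentals, only the d allele has switched, so d is the middle locus and the order is v – d – m.
Crossovers in the v–d interval produce the single-crossover classes d v m+ and d+ v+ m (78 + 67 = 145) plus the double crossovers (43).
RF(v–d) = (145 + 43) / 1200 = 188/1200 = 0.1567 → 15.7 centimorgans.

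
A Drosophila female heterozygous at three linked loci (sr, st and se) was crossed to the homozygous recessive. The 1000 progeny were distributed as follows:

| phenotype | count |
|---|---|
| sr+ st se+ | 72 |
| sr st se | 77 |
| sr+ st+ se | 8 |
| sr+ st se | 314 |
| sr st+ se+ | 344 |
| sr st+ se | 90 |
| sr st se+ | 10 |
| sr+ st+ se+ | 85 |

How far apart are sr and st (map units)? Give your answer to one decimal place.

18.0 map units

The two most frequent reciprocal classes, sr st+ se+ and sr+ st se, are the parental types, so the F1 was sr st+ se+ / sr+ st se.
The two rarest classes, sr st se+ and sr+ st+ se, are the double crossovers. Comparing them with the parentals, only the st allele has switched, so st is the middle locus and the order is se – st – sr.
Crossovers in the st–sr interval produce the single-crossover classes sr+ st+ se+ and sr st se (85 + 77 = 162) plus the double crossovers (18).
RF(st–sr) = (162 + 18) / 1000 = 180/1000 = 0.1800 → 18.0 map units.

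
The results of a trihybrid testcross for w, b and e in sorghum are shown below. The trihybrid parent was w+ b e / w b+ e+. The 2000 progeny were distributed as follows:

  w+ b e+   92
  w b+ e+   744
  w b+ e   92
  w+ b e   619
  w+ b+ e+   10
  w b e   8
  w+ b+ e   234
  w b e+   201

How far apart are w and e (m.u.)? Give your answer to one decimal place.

The two rarest classes, w b e and w+ b+ e+, are the double crossovers. Comparing them with the parentals, only the w allele has switched, so w is the middle locus and the order is b – w – e.
Crossovers in the w–e interval produce the single-crossover classes w+ b e+ and w b+ e (92 + 92 = 184) plus the double crossovers (18).
RF(w–e) = (184 + 18) / 2000 = 202/2000 = 0.1010 → 10.1 m.u.

10.1 m.u.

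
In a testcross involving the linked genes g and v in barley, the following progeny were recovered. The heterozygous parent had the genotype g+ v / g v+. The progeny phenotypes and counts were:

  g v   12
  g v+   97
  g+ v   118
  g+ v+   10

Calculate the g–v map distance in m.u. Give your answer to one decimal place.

The recombinant classes are g+ v+ and g v: 10 + 12 = 22.
Recombination frequency = 22/237 = 0.0928 ≈ 9.3%, i.e. 9.3 m.u.

9.3 m.u.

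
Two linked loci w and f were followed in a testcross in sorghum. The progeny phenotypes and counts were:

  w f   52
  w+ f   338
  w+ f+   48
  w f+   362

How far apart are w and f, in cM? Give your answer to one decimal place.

The two most frequent classes, w+ f (338) and w f+ (362), are the parental types, so the F1 was w+ f / w f+.
The recombinant classes are w+ f+ and w f: 48 + 52 = 100.
Recombination frequency = 100/800 = 0.1250 ≈ 12.5%, i.e. 12.5 cM.

12.5 cM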